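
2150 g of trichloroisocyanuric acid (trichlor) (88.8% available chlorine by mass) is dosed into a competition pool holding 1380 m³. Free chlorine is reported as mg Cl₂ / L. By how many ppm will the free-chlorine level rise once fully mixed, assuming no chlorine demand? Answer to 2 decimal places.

1.38 ppm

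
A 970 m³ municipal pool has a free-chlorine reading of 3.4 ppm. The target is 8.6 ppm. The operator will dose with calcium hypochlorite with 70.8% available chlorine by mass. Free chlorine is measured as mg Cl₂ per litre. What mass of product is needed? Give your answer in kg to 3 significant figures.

7.12 kg

Volume: 970 m³ = 970,000 L.
Chlorine deficit: 8.6 − 3.4 = 5.2 ppm = 5.2 mg/L as Cl₂.
Cl₂ equivalent needed: 5.2 mg/L × 970,000 L = 5,044,000 mg = 5044 g.
Product at 70.8% available chlorine: 5044 / 0.708 = 7124 g.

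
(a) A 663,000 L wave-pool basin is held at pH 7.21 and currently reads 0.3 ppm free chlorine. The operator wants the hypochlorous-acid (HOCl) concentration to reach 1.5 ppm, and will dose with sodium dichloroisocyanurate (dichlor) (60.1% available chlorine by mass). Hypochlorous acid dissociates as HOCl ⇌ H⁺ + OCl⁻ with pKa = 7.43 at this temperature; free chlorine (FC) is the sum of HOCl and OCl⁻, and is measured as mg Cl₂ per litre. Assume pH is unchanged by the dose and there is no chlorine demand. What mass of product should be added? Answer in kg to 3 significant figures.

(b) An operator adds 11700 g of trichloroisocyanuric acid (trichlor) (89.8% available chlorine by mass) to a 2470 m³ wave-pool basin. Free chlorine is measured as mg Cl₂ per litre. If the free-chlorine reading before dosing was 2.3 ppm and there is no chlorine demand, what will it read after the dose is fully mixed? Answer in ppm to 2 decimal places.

(a) 2.32 kg; (b) 6.55 ppm

(a) [OCl⁻]/[HOCl] = 10^(pH − pKa) = 10^(7.21 − 7.43) = 0.6026; fraction as HOCl = 1/(1 + 0.6026) = 0.624.
(a) Free chlorine required for 1.5 ppm HOCl: 1.5 / 0.624 = 2.404 ppm.
(a) FC to add: 2.404 − 0.3 = 2.104 mg/L as Cl₂.
(a) Cl₂ equivalent: 2.104 mg/L × 663,000 L = 1395 g.
(a) Product at 60.1% available Cl: 1395 / 0.601 = 2321 g.

(b) Volume: 2470 m³ = 2,470,000 L.
(b) Available chlorine delivered: 11,700 g × 0.898 = 10,510 g as Cl₂.
(b) Concentration rise: 10,510 g / 2,470,000 L = 4.254 mg/L = 4.25 ppm.
(b) Final FC: 2.3 + 4.25 = 6.55 ppm.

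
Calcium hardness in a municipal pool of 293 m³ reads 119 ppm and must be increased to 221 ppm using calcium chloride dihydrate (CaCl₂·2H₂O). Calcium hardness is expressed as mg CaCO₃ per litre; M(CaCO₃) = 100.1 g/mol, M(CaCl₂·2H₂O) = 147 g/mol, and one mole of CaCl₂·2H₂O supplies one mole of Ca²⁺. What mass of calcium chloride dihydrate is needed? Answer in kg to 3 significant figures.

43.9 kg

Volume: 293 m³ = 293,000 L.
Hardness to add: (221 − 119) = 102 mg/L as CaCO₃ × 293,000 L = 29,890 g as CaCO₃.
Moles of Ca²⁺ (1 mol Ca²⁺ ≡ 1 mol CaCO₃): 29,890 / 100.1 g/mol = 298.6 mol.
Mass of CaCl₂·2H₂O: 298.6 × 147 = 43,890 g.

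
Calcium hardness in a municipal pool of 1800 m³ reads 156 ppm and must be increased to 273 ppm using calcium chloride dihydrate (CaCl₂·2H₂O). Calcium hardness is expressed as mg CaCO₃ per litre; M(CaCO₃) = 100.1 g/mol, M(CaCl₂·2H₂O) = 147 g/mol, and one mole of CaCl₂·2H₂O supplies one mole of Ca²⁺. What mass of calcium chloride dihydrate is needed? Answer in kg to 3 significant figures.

309 kg

Volume: 1800 m³ = 1,800,000 L.
Hardness to add: (273 − 156) = 117 mg/L as CaCO₃ × 1,800,000 L = 210,600 g as CaCO₃.
Moles of Ca²⁺ (1 mol Ca²⁺ ≡ 1 mol CaCO₃): 210,600 / 100.1 g/mol = 2104 mol.
Mass of CaCl₂·2H₂O: 2104 × 147 = 309,300 g.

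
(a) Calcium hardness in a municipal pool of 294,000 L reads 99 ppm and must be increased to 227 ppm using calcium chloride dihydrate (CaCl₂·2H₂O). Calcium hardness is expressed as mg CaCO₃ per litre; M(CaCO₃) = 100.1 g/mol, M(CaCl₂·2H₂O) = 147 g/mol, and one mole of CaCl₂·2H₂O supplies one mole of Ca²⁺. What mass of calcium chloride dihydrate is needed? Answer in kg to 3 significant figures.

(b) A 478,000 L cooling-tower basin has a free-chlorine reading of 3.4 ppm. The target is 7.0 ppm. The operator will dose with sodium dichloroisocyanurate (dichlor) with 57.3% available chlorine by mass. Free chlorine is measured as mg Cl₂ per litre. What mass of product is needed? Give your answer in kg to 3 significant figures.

(a) 55.3 kg; (b) 3.00 kg

(a) Hardness to add: (227 − 99) = 128 mg/L as CaCO₃ × 294,000 L = 37,630 g as CaCO₃.
(a) Moles of Ca²⁺ (1 mol Ca²⁺ ≡ 1 mol CaCO₃): 37,630 / 100.1 g/mol = 375.9 mol.
(a) Mass of CaCl₂·2H₂O: 375.9 × 147 = 55,260 g.

(b) Chlorine deficit: 7.0 − 3.4 = 3.6 ppm = 3.6 mg/L as Cl₂.
(b) Cl₂ equivalent needed: 3.6 mg/L × 478,000 L = 1,721,000 mg = 1721 g.
(b) Product at 57.3% available chlorine: 1721 / 0.573 = 3003 g.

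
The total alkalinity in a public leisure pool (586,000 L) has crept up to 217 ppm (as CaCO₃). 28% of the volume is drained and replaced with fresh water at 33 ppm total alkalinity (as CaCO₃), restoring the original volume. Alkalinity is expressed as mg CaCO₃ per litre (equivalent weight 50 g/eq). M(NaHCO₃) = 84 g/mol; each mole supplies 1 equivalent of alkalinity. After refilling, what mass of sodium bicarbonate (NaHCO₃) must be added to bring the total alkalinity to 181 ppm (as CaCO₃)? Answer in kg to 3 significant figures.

After draining 28% and refilling: 217 × 0.72 + 33 × 0.28 = 165.48 ppm.
Deficit to target: 181 − 165.48 = 15.52 mg/L.
As CaCO₃: 15.52 mg/L × 586,000 L = 9095 g; ÷ 50 g/eq ÷ 1 = 181.9 mol NaHCO₃.
Mass: 181.9 × 84 = 15,280 g.

15.3 kg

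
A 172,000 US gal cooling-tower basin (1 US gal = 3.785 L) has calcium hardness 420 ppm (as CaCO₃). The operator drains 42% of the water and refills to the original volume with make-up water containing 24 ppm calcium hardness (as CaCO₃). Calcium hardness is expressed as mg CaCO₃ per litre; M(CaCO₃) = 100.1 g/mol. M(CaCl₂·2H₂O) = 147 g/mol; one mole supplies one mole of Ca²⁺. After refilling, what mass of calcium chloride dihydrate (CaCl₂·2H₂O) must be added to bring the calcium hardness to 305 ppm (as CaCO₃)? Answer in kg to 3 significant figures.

Volume: 172,000 US gal × 3.785 L/gal = 651,020 L.
After draining 42% and refilling: 420 × 0.58 + 24 × 0.42 = 253.68 ppm.
Deficit to target: 305 − 253.68 = 51.32 mg/L.
As CaCO₃: 51.32 mg/L × 651,020 L = 33,410 g; ÷ 100.1 = 333.8 mol Ca²⁺.
Mass: 333.8 × 147 = 49,060 g.

49.1 kg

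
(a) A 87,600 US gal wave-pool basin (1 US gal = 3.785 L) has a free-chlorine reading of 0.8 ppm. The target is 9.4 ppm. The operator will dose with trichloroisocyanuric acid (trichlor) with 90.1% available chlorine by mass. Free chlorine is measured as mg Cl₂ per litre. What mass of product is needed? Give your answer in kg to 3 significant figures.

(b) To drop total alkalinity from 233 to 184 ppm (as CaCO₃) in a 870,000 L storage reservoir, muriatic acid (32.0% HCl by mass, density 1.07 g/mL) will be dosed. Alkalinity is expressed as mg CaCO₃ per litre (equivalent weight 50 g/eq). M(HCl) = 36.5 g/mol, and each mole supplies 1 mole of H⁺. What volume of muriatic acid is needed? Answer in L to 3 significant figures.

(a) 3.16 kg; (b) 90.9 L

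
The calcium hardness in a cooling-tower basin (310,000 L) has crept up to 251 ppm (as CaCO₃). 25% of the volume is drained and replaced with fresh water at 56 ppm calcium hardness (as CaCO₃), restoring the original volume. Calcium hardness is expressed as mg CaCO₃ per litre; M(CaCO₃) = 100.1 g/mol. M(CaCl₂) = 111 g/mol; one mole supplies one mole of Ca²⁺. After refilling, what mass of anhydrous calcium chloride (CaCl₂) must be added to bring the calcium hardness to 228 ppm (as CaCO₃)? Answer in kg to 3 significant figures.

After draining 25% and refilling: 251 × 0.75 + 56 × 0.25 = 202.25 ppm.
Deficit to target: 228 − 202.25 = 25.75 mg/L.
As CaCO₃: 25.75 mg/L × 310,000 L = 7982 g; ÷ 100.1 = 79.75 mol Ca²⁺.
Mass: 79.75 × 111 = 8852 g.

8.85 kg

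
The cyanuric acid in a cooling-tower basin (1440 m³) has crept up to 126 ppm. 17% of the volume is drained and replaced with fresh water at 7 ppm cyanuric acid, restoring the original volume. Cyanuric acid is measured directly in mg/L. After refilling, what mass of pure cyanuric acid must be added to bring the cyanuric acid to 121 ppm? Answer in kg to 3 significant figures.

Volume: 1440 m³ = 1,440,000 L.
After draining 17% and refilling: 126 × 0.83 + 7 × 0.17 = 105.77 ppm.
Deficit to target: 121 − 105.77 = 15.23 mg/L.
Mass: 15.23 mg/L × 1,440,000 L = 21,930 g cyanuric acid.

21.9 kg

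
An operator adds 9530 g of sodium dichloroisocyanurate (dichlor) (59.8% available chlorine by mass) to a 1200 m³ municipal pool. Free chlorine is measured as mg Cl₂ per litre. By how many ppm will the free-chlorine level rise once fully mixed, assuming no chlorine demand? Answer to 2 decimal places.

Volume: 1200 m³ = 1,200,000 L.
Available chlorine delivered: 9530 g × 0.598 = 5699 g as Cl₂.
Concentration rise: 5699 g / 1,200,000 L = 4.749 mg/L = 4.75 ppm.

4.75 ppm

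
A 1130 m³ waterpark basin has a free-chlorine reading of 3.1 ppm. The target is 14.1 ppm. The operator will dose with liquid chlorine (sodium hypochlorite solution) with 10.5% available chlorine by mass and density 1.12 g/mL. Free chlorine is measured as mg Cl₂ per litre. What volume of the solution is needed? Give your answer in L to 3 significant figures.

106 L

Volume: 1130 m³ = 1,130,000 L.
Chlorine deficit: 14.1 − 3.1 = 11 ppm = 11 mg/L as Cl₂.
Cl₂ equivalent needed: 11 mg/L × 1,130,000 L = 12,430,000 mg = 12,430 g.
Product at 10.5% available chlorine: 12,430 / 0.105 = 118,400 g.
Volume at density 1.12 g/mL: 118,400 g ÷ 1.12 g/mL = 105,700 mL.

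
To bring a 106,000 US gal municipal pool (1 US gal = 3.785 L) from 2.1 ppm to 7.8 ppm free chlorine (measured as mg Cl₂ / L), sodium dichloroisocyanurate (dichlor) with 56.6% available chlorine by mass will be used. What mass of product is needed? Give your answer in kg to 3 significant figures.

4.04 kg

Volume: 106,000 US gal × 3.785 L/gal = 401,210 L.
Chlorine deficit: 7.8 − 2.1 = 5.7 ppm = 5.7 mg/L as Cl₂.
Cl₂ equivalent needed: 5.7 mg/L × 401,210 L = 2,287,000 mg = 2287 g.
Product at 56.6% available chlorine: 2287 / 0.566 = 4040 g.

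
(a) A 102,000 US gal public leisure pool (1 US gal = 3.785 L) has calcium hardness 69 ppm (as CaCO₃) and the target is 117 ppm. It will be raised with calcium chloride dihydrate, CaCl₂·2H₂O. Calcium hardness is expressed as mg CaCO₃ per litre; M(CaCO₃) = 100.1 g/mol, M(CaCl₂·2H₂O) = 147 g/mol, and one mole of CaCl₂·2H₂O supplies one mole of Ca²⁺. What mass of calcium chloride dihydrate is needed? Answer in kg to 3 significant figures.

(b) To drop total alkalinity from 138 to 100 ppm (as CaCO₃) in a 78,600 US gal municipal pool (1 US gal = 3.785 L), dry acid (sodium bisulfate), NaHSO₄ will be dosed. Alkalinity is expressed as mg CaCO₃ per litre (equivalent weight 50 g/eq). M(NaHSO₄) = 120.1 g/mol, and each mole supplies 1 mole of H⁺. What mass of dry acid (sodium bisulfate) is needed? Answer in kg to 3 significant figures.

(a) 27.2 kg; (b) 27.2 kg

(a) Volume: 102,000 US gal × 3.785 L/gal = 386,070 L.
(a) Hardness to add: (117 − 69) = 48 mg/L as CaCO₃ × 386,070 L = 18,530 g as CaCO₃.
(a) Moles of Ca²⁺ (1 mol Ca²⁺ ≡ 1 mol CaCO₃): 18,530 / 100.1 g/mol = 185.1 mol.
(a) Mass of CaCl₂·2H₂O: 185.1 × 147 = 27,210 g.

(b) Volume: 78,600 US gal × 3.785 L/gal = 297,501 L.
(b) Alkalinity to neutralize: (138 − 100) = 38 mg/L as CaCO₃ × 297,501 L = 11,310 g as CaCO₃.
(b) Equivalents of H⁺ required: 11,310 ÷ 50 g/eq = 226.1 eq = 226.1 mol NaHSO₄.
(b) Mass of NaHSO₄: 226.1 × 120.1 = 27,150 g.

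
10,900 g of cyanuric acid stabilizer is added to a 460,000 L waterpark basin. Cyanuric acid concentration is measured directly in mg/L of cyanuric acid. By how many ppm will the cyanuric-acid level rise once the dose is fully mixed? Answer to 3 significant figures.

Rise: 10,900 g / 460,000 L × 1000 = 23.7 mg/L.

23.7 ppm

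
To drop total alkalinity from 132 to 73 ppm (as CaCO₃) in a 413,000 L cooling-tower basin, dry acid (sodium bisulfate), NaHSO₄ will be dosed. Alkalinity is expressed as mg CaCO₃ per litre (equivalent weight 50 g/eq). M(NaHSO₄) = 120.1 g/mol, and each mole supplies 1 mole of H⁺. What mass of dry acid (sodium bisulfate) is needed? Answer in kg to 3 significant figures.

Alkalinity to neutralize: (132 − 73) = 59 mg/L as CaCO₃ × 413,000 L = 24,370 g as CaCO₃.
Equivalents of H⁺ required: 24,370 ÷ 50 g/eq = 487.3 eq = 487.3 mol NaHSO₄.
Mass of NaHSO₄: 487.3 × 120.1 = 58,530 g.

58.5 kg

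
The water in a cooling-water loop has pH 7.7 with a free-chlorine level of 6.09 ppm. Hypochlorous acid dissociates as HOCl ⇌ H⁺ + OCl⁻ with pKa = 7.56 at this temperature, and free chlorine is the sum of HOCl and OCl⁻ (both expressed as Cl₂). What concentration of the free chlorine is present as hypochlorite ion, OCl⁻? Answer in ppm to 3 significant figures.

[OCl⁻]/[HOCl] = 10^(pH − pKa) = 10^(7.7 − 7.56) = 10^0.14 = 1.38.
Fraction as HOCl = 1 / (1 + 1.38) = 0.4201.
OCl⁻ = (1 − 0.4201) × 6.09 ppm = 3.532 ppm.

3.53 ppm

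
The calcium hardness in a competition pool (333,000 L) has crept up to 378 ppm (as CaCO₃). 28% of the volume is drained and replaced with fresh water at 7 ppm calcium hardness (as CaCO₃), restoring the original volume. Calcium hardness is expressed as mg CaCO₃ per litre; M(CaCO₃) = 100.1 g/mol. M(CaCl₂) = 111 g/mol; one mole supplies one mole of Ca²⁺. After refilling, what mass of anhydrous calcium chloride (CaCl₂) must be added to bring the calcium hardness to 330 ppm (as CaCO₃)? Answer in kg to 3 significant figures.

After draining 28% and refilling: 378 × 0.72 + 7 × 0.28 = 274.12 ppm.
Deficit to target: 330 − 274.12 = 55.88 mg/L.
As CaCO₃: 55.88 mg/L × 333,000 L = 18,610 g; ÷ 100.1 = 185.9 mol Ca²⁺.
Mass: 185.9 × 111 = 20,630 g.

20.6 kg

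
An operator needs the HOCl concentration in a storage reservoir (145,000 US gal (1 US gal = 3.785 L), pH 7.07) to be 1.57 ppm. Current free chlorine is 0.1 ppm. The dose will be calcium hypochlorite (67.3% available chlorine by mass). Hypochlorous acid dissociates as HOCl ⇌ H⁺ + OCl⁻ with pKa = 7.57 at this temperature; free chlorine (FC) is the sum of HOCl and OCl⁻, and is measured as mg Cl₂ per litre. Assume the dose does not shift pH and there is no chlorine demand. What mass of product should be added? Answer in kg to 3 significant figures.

1.60 kg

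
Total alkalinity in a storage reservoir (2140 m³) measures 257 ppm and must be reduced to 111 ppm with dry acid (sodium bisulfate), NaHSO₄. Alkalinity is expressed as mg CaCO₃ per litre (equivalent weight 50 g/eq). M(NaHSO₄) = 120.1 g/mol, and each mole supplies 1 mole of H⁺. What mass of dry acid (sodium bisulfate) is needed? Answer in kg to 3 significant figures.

Volume: 2140 m³ = 2,140,000 L.
Alkalinity to neutralize: (257 − 111) = 146 mg/L as CaCO₃ × 2,140,000 L = 312,400 g as CaCO₃.
Equivalents of H⁺ required: 312,400 ÷ 50 g/eq = 6249 eq = 6249 mol NaHSO₄.
Mass of NaHSO₄: 6249 × 120.1 = 750,500 g.

750 kg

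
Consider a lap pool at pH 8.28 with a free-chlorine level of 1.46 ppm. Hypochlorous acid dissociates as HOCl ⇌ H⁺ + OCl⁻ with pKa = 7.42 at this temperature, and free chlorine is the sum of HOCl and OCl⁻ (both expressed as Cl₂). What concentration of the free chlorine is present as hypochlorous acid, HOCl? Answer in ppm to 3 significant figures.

0.177 ppm

[OCl⁻]/[HOCl] = 10^(pH − pKa) = 10^(8.28 − 7.42) = 10^0.86 = 7.244.
Fraction as HOCl = 1 / (1 + 7.244) = 0.1213.
HOCl = 0.1213 × 1.46 ppm = 0.1771 ppm.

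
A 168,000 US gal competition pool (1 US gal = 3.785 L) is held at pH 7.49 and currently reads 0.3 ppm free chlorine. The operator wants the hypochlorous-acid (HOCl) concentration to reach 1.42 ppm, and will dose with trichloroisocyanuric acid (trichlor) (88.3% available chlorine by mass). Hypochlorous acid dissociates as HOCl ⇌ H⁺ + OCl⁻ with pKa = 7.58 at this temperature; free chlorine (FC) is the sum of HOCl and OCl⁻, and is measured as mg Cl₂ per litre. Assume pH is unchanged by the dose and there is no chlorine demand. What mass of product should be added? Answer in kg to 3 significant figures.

1.64 kg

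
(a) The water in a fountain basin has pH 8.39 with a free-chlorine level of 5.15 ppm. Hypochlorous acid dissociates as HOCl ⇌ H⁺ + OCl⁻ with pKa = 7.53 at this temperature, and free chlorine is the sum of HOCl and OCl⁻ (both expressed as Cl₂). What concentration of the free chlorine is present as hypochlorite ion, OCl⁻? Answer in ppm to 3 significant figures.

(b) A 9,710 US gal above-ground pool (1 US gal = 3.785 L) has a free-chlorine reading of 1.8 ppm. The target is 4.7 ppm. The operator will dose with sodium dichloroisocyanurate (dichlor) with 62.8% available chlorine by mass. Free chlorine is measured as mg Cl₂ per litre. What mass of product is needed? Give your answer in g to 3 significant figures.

(a) [OCl⁻]/[HOCl] = 10^(pH − pKa) = 10^(8.39 − 7.53) = 10^0.86 = 7.244.
(a) Fraction as HOCl = 1 / (1 + 7.244) = 0.1213.
(a) OCl⁻ = (1 − 0.1213) × 5.15 ppm = 4.525 ppm.

(b) Volume: 9,710 US gal × 3.785 L/gal = 36,752 L.
(b) Chlorine deficit: 4.7 − 1.8 = 2.9 ppm = 2.9 mg/L as Cl₂.
(b) Cl₂ equivalent needed: 2.9 mg/L × 36,752 L = 106,600 mg = 106.6 g.
(b) Product at 62.8% available chlorine: 106.6 / 0.628 = 169.7 g.

(a) 4.53 ppm; (b) 170 g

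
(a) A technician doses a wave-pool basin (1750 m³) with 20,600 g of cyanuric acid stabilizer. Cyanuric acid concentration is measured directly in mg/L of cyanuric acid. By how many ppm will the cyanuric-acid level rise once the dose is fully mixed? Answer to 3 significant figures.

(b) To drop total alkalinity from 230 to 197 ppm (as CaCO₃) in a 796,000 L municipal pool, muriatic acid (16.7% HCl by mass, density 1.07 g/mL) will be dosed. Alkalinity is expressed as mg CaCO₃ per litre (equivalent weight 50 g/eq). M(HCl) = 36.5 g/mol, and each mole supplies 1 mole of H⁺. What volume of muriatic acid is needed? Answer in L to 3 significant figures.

(a) Volume: 1750 m³ = 1,750,000 L.
(a) Rise: 20,600 g / 1,750,000 L × 1000 = 11.77 mg/L.

(b) Alkalinity to neutralize: (230 − 197) = 33 mg/L as CaCO₃ × 796,000 L = 26,270 g as CaCO₃.
(b) Equivalents of H⁺ required: 26,270 ÷ 50 g/eq = 525.4 eq = 525.4 mol HCl.
(b) Mass of HCl: 525.4 × 36.5 = 19,180 g.
(b) Mass of 16.7% solution: 19,180 / 0.167 = 114,800 g.
(b) Volume: 114,800 g ÷ 1.07 g/mL = 107,300 mL.

(a) 11.8 ppm; (b) 107 L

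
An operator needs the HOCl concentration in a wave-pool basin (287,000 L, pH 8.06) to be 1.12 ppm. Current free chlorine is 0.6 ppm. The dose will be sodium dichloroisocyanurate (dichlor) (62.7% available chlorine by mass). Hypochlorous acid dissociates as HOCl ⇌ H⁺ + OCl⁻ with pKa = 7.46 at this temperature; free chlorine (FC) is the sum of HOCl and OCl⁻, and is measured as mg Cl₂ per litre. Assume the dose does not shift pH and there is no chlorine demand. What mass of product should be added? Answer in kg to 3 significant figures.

2.28 kg

[OCl⁻]/[HOCl] = 10^(pH − pKa) = 10^(8.06 − 7.46) = 3.981; fraction as HOCl = 1/(1 + 3.981) = 0.2008.
Free chlorine required for 1.12 ppm HOCl: 1.12 / 0.2008 = 5.579 ppm.
FC to add: 5.579 − 0.6 = 4.979 mg/L as Cl₂.
Cl₂ equivalent: 4.979 mg/L × 287,000 L = 1429 g.
Product at 62.7% available Cl: 1429 / 0.627 = 2279 g.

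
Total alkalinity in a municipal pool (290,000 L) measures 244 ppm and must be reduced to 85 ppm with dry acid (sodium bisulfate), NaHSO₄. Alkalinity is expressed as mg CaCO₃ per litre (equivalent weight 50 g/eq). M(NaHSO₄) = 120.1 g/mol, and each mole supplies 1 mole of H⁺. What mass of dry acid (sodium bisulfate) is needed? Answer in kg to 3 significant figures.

Alkalinity to neutralize: (244 − 85) = 159 mg/L as CaCO₃ × 290,000 L = 46,110 g as CaCO₃.
Equivalents of H⁺ required: 46,110 ÷ 50 g/eq = 922.2 eq = 922.2 mol NaHSO₄.
Mass of NaHSO₄: 922.2 × 120.1 = 110,800 g.

111 kg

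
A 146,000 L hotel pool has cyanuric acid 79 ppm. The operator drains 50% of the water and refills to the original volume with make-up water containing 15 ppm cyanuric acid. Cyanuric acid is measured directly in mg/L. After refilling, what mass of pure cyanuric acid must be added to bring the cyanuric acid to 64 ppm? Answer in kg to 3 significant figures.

After draining 50% and refilling: 79 × 0.50 + 15 × 0.50 = 47 ppm.
Deficit to target: 64 − 47 = 17 mg/L.
Mass: 17 mg/L × 146,000 L = 2482 g cyanuric acid.

2.48 kg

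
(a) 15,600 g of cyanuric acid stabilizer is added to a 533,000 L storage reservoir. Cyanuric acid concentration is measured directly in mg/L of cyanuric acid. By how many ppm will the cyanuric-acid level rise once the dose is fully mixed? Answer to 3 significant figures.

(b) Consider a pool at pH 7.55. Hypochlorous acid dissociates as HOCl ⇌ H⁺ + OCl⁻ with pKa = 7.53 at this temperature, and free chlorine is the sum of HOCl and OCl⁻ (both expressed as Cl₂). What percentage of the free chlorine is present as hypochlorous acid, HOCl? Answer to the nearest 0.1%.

(a) 29.3 ppm; (b) 48.8%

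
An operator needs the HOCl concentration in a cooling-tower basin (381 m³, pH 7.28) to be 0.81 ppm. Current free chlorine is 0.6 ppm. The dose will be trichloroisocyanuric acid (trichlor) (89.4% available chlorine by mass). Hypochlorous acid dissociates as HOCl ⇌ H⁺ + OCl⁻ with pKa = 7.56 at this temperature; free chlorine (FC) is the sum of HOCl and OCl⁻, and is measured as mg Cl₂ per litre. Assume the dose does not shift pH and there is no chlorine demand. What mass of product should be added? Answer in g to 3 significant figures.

271 g

Volume: 381 m³ = 381,000 L.
[OCl⁻]/[HOCl] = 10^(pH − pKa) = 10^(7.28 − 7.56) = 0.5248; fraction as HOCl = 1/(1 + 0.5248) = 0.6558.
Free chlorine required for 0.81 ppm HOCl: 0.81 / 0.6558 = 1.235 ppm.
FC to add: 1.235 − 0.6 = 0.6351 mg/L as Cl₂.
Cl₂ equivalent: 0.6351 mg/L × 381,000 L = 242 g.
Product at 89.4% available Cl: 242 / 0.894 = 270.7 g.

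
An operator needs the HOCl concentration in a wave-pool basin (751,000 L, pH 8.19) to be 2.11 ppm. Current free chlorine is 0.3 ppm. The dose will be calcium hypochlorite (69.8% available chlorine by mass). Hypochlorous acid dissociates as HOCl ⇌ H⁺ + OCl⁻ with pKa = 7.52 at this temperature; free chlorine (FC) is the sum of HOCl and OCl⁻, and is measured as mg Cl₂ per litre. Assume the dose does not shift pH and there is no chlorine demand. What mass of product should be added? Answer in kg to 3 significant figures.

[OCl⁻]/[HOCl] = 10^(pH − pKa) = 10^(8.19 − 7.52) = 4.677; fraction as HOCl = 1/(1 + 4.677) = 0.1761.
Free chlorine required for 2.11 ppm HOCl: 2.11 / 0.1761 = 11.98 ppm.
FC to add: 11.98 − 0.3 = 11.68 mg/L as Cl₂.
Cl₂ equivalent: 11.68 mg/L × 751,000 L = 8771 g.
Product at 69.8% available Cl: 8771 / 0.698 = 12,570 g.

12.6 kg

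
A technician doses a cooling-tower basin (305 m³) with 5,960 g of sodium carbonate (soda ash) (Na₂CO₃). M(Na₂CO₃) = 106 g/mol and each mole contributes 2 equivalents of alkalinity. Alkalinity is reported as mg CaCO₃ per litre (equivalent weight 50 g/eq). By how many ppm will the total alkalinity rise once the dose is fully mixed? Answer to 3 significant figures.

18.4 ppm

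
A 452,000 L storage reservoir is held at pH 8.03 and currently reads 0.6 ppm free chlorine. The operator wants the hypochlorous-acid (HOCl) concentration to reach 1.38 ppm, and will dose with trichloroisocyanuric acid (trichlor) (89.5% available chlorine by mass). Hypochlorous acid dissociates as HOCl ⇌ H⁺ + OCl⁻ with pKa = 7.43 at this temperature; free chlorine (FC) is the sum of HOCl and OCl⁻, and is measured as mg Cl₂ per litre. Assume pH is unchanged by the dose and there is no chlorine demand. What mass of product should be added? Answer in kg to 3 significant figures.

3.17 kg

[OCl⁻]/[HOCl] = 10^(pH − pKa) = 10^(8.03 − 7.43) = 3.981; fraction as HOCl = 1/(1 + 3.981) = 0.2008.
Free chlorine required for 1.38 ppm HOCl: 1.38 / 0.2008 = 6.874 ppm.
FC to add: 6.874 − 0.6 = 6.274 mg/L as Cl₂.
Cl₂ equivalent: 6.274 mg/L × 452,000 L = 2836 g.
Product at 89.5% available Cl: 2836 / 0.895 = 3168 g.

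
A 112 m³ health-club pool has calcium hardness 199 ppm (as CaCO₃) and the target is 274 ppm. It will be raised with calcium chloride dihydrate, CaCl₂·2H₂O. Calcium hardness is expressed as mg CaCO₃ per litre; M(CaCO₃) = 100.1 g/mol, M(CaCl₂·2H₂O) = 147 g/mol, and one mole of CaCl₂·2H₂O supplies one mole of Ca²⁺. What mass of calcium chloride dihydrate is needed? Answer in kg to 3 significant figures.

Volume: 112 m³ = 112,000 L.
Hardness to add: (274 − 199) = 75 mg/L as CaCO₃ × 112,000 L = 8400 g as CaCO₃.
Moles of Ca²⁺ (1 mol Ca²⁺ ≡ 1 mol CaCO₃): 8400 / 100.1 g/mol = 83.92 mol.
Mass of CaCl₂·2H₂O: 83.92 × 147 = 12,340 g.

12.3 kg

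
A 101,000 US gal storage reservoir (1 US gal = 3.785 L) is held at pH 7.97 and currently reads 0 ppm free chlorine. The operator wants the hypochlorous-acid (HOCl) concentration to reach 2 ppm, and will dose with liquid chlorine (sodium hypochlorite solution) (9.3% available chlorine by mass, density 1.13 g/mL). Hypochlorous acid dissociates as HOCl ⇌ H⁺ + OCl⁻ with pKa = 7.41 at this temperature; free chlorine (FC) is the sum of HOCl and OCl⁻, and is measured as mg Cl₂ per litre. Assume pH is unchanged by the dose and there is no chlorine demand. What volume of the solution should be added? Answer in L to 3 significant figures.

33.7 L

Volume: 101,000 US gal × 3.785 L/gal = 382,285 L.
[OCl⁻]/[HOCl] = 10^(pH − pKa) = 10^(7.97 − 7.41) = 3.631; fraction as HOCl = 1/(1 + 3.631) = 0.2159.
Free chlorine required for 2 ppm HOCl: 2 / 0.2159 = 9.262 ppm.
FC to add: 9.262 − 0 = 9.262 mg/L as Cl₂.
Cl₂ equivalent: 9.262 mg/L × 382,285 L = 3541 g.
Product at 9.3% available Cl: 3541 / 0.093 = 38,070 g.
Volume: 38,070 g ÷ 1.13 g/mL = 33,690 mL.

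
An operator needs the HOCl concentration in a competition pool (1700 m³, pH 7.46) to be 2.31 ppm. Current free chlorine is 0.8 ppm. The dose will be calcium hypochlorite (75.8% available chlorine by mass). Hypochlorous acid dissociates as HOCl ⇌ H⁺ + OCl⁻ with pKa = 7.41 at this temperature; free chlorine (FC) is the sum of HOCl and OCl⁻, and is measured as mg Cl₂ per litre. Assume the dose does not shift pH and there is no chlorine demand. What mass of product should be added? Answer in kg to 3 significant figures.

Volume: 1700 m³ = 1,700,000 L.
[OCl⁻]/[HOCl] = 10^(pH − pKa) = 10^(7.46 − 7.41) = 1.122; fraction as HOCl = 1/(1 + 1.122) = 0.4712.
Free chlorine required for 2.31 ppm HOCl: 2.31 / 0.4712 = 4.902 ppm.
FC to add: 4.902 − 0.8 = 4.102 mg/L as Cl₂.
Cl₂ equivalent: 4.102 mg/L × 1,700,000 L = 6973 g.
Product at 75.8% available Cl: 6973 / 0.758 = 9199 g.

9.20 kg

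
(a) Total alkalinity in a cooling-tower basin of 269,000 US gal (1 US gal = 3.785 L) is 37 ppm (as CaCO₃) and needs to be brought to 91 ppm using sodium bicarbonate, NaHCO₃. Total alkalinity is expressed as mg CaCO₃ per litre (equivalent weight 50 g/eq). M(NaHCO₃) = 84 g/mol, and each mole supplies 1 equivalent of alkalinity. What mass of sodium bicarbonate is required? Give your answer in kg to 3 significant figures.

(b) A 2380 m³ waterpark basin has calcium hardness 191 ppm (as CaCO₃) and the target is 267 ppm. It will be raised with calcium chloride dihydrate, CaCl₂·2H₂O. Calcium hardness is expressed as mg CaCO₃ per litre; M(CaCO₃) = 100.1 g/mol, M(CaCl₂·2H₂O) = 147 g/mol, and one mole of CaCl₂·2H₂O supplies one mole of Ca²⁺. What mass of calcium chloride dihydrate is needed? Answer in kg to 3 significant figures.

(a) Volume: 269,000 US gal × 3.785 L/gal = 1,018,165 L.
(a) Alkalinity to add: (91 − 37) = 54 mg/L as CaCO₃ × 1,018,165 L = 54,980 g as CaCO₃.
(a) Equivalents: 54,980 g ÷ 50 g/eq = 1100 eq.
(a) NaHCO₃ supplies 1 eq per mole → 1100 mol.
(a) Mass: 1100 mol × 84 g/mol = 92,370 g.

(b) Volume: 2380 m³ = 2,380,000 L.
(b) Hardness to add: (267 − 191) = 76 mg/L as CaCO₃ × 2,380,000 L = 180,900 g as CaCO₃.
(b) Moles of Ca²⁺ (1 mol Ca²⁺ ≡ 1 mol CaCO₃): 180,900 / 100.1 g/mol = 1807 mol.
(b) Mass of CaCl₂·2H₂O: 1807 × 147 = 265,600 g.

(a) 92.4 kg; (b) 266 kg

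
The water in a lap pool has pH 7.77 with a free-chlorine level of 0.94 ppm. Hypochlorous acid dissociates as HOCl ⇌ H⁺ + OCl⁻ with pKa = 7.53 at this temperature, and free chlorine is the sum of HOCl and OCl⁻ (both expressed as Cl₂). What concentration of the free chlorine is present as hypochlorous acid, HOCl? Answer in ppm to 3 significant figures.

0.343 ppm

[OCl⁻]/[HOCl] = 10^(pH − pKa) = 10^(7.77 − 7.53) = 10^0.24 = 1.738.
Fraction as HOCl = 1 / (1 + 1.738) = 0.3653.
HOCl = 0.3653 × 0.94 ppm = 0.3433 ppm.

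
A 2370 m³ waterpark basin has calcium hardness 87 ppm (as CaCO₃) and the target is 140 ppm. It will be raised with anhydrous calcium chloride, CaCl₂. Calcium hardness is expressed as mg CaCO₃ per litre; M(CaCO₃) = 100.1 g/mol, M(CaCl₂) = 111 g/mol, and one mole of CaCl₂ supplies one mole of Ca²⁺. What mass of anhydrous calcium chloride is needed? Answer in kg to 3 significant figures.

139 kg

Volume: 2370 m³ = 2,370,000 L.
Hardness to add: (140 − 87) = 53 mg/L as CaCO₃ × 2,370,000 L = 125,600 g as CaCO₃.
Moles of Ca²⁺ (1 mol Ca²⁺ ≡ 1 mol CaCO₃): 125,600 / 100.1 g/mol = 1255 mol.
Mass of CaCl₂: 1255 × 111 = 139,300 g.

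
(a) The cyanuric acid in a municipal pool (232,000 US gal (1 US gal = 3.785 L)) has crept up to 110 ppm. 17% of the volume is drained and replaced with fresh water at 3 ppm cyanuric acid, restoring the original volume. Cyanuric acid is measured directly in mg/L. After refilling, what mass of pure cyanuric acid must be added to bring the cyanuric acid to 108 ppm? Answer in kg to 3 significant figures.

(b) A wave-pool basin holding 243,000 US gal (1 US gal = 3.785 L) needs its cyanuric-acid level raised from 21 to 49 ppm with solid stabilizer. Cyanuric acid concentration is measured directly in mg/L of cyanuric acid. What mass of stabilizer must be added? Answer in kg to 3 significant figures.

(a) 14.2 kg; (b) 25.8 kg

(a) Volume: 232,000 US gal × 3.785 L/gal = 878,120 L.
(a) After draining 17% and refilling: 110 × 0.83 + 3 × 0.17 = 91.81 ppm.
(a) Deficit to target: 108 − 91.81 = 16.19 mg/L.
(a) Mass: 16.19 mg/L × 878,120 L = 14,220 g cyanuric acid.

(b) Volume: 243,000 US gal × 3.785 L/gal = 919,755 L.
(b) CYA to add: (49 − 21) = 28 mg/L × 919,755 L = 25,750 g cyanuric acid.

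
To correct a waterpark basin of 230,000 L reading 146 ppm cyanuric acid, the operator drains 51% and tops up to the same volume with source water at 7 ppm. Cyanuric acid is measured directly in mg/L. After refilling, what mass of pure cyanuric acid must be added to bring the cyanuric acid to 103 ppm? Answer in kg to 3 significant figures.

6.41 kg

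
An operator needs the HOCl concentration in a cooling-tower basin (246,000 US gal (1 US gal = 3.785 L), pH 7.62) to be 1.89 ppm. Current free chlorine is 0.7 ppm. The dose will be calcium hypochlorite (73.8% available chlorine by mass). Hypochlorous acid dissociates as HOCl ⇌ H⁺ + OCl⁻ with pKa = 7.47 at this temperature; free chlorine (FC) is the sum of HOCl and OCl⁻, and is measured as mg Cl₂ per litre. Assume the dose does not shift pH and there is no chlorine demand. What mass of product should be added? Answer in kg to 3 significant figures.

4.87 kg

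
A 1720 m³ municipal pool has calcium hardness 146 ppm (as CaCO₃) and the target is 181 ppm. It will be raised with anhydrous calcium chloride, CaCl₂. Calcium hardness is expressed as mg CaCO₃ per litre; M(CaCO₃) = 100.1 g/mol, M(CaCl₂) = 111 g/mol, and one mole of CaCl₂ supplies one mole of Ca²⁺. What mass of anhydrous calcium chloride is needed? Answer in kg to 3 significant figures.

Volume: 1720 m³ = 1,720,000 L.
Hardness to add: (181 − 146) = 35 mg/L as CaCO₃ × 1,720,000 L = 60,200 g as CaCO₃.
Moles of Ca²⁺ (1 mol Ca²⁺ ≡ 1 mol CaCO₃): 60,200 / 100.1 g/mol = 601.4 mol.
Mass of CaCl₂: 601.4 × 111 = 66,760 g.

66.8 kg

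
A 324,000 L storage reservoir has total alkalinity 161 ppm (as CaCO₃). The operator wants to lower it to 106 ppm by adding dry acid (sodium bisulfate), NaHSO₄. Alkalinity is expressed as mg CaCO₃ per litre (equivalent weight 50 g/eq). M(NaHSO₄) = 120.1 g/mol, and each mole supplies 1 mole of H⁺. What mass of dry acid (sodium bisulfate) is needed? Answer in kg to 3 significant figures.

Alkalinity to neutralize: (161 − 106) = 55 mg/L as CaCO₃ × 324,000 L = 17,820 g as CaCO₃.
Equivalents of H⁺ required: 17,820 ÷ 50 g/eq = 356.4 eq = 356.4 mol NaHSO₄.
Mass of NaHSO₄: 356.4 × 120.1 = 42,800 g.

42.8 kg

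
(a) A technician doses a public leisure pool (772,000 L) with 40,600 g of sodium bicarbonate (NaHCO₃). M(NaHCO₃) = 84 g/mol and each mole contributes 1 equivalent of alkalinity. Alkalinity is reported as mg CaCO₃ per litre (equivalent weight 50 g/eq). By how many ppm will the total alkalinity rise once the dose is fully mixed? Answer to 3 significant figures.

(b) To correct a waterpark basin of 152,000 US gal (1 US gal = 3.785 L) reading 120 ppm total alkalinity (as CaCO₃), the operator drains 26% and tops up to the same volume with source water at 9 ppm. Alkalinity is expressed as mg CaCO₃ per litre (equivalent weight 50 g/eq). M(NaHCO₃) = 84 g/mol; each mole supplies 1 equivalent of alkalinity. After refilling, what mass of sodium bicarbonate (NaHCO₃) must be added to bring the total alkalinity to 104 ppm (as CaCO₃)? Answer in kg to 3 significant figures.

(a) Moles of NaHCO₃: 40,600 g ÷ 84 g/mol = 483.3 mol → 483.3 eq of alkalinity.
(a) As CaCO₃: 483.3 eq × 50 g/eq = 24,170 g.
(a) Rise: 24,170 g / 772,000 L × 1000 = 31.3 mg/L.

(b) Volume: 152,000 US gal × 3.785 L/gal = 575,320 L.
(b) After draining 26% and refilling: 120 × 0.74 + 9 × 0.26 = 91.14 ppm.
(b) Deficit to target: 104 − 91.14 = 12.86 mg/L.
(b) As CaCO₃: 12.86 mg/L × 575,320 L = 7399 g; ÷ 50 g/eq ÷ 1 = 148 mol NaHCO₃.
(b) Mass: 148 × 84 = 12,430 g.

(a) 31.3 ppm; (b) 12.4 kg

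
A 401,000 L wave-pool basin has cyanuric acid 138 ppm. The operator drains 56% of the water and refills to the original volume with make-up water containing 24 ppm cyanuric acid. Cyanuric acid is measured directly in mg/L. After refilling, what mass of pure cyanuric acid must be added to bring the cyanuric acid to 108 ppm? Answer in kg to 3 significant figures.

After draining 56% and refilling: 138 × 0.44 + 24 × 0.56 = 74.16 ppm.
Deficit to target: 108 − 74.16 = 33.84 mg/L.
Mass: 33.84 mg/L × 401,000 L = 13,570 g cyanuric acid.

13.6 kg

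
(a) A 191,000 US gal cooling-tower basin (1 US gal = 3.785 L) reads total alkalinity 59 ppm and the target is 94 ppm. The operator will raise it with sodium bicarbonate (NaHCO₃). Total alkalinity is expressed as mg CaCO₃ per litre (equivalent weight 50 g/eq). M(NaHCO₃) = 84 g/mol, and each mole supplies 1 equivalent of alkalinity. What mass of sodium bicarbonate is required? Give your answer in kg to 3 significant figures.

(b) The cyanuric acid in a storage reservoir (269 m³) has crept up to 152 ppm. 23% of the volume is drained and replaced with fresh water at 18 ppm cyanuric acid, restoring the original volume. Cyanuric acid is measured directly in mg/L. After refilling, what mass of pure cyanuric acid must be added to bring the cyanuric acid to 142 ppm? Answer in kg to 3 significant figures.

(a) Volume: 191,000 US gal × 3.785 L/gal = 722,935 L.
(a) Alkalinity to add: (94 − 59) = 35 mg/L as CaCO₃ × 722,935 L = 25,300 g as CaCO₃.
(a) Equivalents: 25,300 g ÷ 50 g/eq = 506.1 eq.
(a) NaHCO₃ supplies 1 eq per mole → 506.1 mol.
(a) Mass: 506.1 mol × 84 g/mol = 42,510 g.

(b) Volume: 269 m³ = 269,000 L.
(b) After draining 23% and refilling: 152 × 0.77 + 18 × 0.23 = 121.18 ppm.
(b) Deficit to target: 142 − 121.18 = 20.82 mg/L.
(b) Mass: 20.82 mg/L × 269,000 L = 5601 g cyanuric acid.

(a) 42.5 kg; (b) 5.60 kg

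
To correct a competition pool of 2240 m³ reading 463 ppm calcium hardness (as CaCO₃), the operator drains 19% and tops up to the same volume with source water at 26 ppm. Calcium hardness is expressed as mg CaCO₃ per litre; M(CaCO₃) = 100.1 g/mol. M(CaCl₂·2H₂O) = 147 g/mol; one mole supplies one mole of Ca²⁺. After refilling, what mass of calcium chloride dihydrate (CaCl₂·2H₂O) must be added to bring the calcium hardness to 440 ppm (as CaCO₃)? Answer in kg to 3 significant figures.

197 kg

Volume: 2240 m³ = 2,240,000 L.
After draining 19% and refilling: 463 × 0.81 + 26 × 0.19 = 379.97 ppm.
Deficit to target: 440 − 379.97 = 60.03 mg/L.
As CaCO₃: 60.03 mg/L × 2,240,000 L = 134,500 g; ÷ 100.1 = 1343 mol Ca²⁺.
Mass: 1343 × 147 = 197,500 g.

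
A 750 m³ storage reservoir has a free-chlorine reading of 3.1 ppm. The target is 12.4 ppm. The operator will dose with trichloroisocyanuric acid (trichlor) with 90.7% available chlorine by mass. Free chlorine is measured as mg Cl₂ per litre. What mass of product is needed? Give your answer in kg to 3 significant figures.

7.69 kg

Volume: 750 m³ = 750,000 L.
Chlorine deficit: 12.4 − 3.1 = 9.3 ppm = 9.3 mg/L as Cl₂.
Cl₂ equivalent needed: 9.3 mg/L × 750,000 L = 6,975,000 mg = 6975 g.
Product at 90.7% available chlorine: 6975 / 0.907 = 7690 g.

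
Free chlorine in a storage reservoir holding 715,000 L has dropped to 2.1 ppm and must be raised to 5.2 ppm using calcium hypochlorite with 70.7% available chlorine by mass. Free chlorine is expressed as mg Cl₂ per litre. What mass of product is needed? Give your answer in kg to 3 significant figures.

Chlorine deficit: 5.2 − 2.1 = 3.1 ppm = 3.1 mg/L as Cl₂.
Cl₂ equivalent needed: 3.1 mg/L × 715,000 L = 2,216,000 mg = 2216 g.
Product at 70.7% available chlorine: 2216 / 0.707 = 3135 g.

3.14 kg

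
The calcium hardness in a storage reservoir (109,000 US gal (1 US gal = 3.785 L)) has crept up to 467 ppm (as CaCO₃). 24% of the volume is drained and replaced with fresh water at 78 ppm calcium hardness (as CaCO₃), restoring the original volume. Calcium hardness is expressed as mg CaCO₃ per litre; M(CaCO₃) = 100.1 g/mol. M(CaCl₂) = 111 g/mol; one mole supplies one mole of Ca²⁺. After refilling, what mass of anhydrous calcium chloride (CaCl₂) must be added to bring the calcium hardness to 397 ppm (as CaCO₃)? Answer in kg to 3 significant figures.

Volume: 109,000 US gal × 3.785 L/gal = 412,565 L.
After draining 24% and refilling: 467 × 0.76 + 78 × 0.24 = 373.64 ppm.
Deficit to target: 397 − 373.64 = 23.36 mg/L.
As CaCO₃: 23.36 mg/L × 412,565 L = 9638 g; ÷ 100.1 = 96.28 mol Ca²⁺.
Mass: 96.28 × 111 = 10,690 g.

10.7 kg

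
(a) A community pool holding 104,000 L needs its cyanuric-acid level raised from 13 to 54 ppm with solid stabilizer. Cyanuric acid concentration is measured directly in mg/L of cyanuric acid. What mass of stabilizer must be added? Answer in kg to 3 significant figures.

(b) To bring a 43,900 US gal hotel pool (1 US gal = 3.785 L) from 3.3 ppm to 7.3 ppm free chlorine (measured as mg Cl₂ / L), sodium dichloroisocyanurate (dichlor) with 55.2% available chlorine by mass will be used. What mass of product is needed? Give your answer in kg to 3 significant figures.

(a) 4.26 kg; (b) 1.20 kg

(a) CYA to add: (54 − 13) = 41 mg/L × 104,000 L = 4264 g cyanuric acid.

(b) Volume: 43,900 US gal × 3.785 L/gal = 166,162 L.
(b) Chlorine deficit: 7.3 − 3.3 = 4 ppm = 4 mg/L as Cl₂.
(b) Cl₂ equivalent needed: 4 mg/L × 166,162 L = 664,600 mg = 664.6 g.
(b) Product at 55.2% available chlorine: 664.6 / 0.552 = 1204 g.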